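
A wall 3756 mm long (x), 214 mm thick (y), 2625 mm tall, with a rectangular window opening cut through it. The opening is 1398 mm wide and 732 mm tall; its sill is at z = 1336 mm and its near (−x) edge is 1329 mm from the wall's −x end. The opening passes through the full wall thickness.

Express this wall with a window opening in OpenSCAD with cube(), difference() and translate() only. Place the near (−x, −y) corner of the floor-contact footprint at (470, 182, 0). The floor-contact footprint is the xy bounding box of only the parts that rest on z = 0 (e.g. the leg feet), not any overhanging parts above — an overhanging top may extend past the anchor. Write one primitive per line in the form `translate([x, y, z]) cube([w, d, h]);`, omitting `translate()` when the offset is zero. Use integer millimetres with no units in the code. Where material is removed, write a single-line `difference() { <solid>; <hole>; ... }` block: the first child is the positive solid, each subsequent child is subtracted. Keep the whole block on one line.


difference() { translate([470, 182, 0]) cube([3756, 214, 2625]); translate([1799, 182, 1336]) cube([1398, 214, 732]); }


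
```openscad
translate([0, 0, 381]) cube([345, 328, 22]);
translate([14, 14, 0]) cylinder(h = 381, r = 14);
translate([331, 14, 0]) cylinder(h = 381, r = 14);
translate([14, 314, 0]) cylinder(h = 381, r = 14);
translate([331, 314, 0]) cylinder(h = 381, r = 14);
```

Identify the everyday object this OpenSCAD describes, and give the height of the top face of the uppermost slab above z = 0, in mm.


A stool. The seat height is 403 mm.

A 345×328×22 slab at z = 381 on four corner cylinders — a stool. The seat top is 381 + 22 = 403 mm.


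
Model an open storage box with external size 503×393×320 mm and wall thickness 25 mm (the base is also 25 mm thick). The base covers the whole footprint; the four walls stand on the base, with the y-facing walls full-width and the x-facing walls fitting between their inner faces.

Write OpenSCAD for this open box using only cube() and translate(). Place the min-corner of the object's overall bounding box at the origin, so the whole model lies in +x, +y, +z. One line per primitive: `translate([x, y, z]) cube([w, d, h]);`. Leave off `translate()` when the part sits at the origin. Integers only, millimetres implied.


cube([503, 393, 25]);
translate([0, 0, 25]) cube([503, 25, 295]);
translate([0, 368, 25]) cube([503, 25, 295]);
translate([0, 25, 25]) cube([25, 343, 295]);
translate([478, 25, 25]) cube([25, 343, 295]);


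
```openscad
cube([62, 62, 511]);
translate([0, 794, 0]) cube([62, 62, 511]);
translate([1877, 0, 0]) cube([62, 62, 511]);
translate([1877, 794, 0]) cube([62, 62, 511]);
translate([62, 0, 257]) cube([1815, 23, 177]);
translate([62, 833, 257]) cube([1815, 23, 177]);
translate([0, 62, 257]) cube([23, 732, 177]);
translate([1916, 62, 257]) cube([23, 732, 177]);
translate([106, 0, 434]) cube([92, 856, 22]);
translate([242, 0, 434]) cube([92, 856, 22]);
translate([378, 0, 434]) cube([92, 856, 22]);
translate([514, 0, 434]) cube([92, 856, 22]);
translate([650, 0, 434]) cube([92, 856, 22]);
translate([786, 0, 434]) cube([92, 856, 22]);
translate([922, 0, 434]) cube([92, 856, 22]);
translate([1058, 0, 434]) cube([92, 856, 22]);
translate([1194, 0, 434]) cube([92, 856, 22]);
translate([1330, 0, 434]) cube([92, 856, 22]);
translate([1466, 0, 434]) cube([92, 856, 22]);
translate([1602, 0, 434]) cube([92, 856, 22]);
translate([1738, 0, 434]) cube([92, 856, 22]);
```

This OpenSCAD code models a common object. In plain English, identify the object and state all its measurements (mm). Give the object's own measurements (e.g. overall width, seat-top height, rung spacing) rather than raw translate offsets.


A bed frame 1939 mm long (x) by 856 mm wide (y). Four 62×62 mm corner posts, 511 mm tall, at the corners of the footprint. Four rails of 23 mm thickness and 177 mm height run between adjacent posts with their undersides at z = 257 mm, their outer faces flush with the outside of the frame (the two x-running rails run between the posts' inner faces; the two y-running rails run between the posts' inner faces). 13 slats, each 92 mm wide (x) and 22 mm thick, lie across the top of the two x-running rails, running the full 856 mm width of the frame in y; along x they sit between the end posts with a 44 mm gap after the −x posts and between neighbouring slats, leaving 47 mm before the +x posts.


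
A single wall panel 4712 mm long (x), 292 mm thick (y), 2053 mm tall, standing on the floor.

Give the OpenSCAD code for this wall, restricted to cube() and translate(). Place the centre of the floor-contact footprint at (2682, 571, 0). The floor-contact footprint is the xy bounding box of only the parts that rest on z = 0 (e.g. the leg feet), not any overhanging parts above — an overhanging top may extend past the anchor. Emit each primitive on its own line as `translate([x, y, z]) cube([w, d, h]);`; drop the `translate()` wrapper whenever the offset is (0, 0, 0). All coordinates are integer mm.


translate([326, 425, 0]) cube([4712, 292, 2053]);


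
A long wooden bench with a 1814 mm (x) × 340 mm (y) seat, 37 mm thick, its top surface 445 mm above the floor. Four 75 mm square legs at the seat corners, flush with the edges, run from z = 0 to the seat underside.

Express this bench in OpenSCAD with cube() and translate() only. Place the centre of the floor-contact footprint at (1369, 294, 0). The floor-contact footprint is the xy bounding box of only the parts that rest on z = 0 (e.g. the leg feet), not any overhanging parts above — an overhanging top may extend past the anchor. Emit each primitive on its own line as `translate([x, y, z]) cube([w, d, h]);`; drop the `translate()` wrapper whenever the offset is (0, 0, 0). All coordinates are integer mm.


translate([462, 124, 408]) cube([1814, 340, 37]);
translate([462, 124, 0]) cube([75, 75, 408]);
translate([462, 389, 0]) cube([75, 75, 408]);
translate([2201, 124, 0]) cube([75, 75, 408]);
translate([2201, 389, 0]) cube([75, 75, 408]);


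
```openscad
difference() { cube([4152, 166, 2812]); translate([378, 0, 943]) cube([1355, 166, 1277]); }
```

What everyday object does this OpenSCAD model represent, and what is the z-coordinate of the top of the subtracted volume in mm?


A wall with a window opening. The window head height is 2220 mm.

A wall with a rectangular opening subtracted — a window. Sill at z = 943, opening 1277 mm tall, so the head is at 943 + 1277 = 2220 mm.


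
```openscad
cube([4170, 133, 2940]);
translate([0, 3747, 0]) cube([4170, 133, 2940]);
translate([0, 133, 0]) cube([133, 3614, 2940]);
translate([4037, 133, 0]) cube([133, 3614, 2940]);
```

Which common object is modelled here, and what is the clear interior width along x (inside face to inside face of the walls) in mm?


A house (or room) frame. The interior width is 3904 mm.

Four 2940 mm walls enclosing a rectangle with no floor or roof — a room or house frame. Outside width is 4170 mm and wall thickness is 133 mm, so the interior width is 4170 − 2 × 133 = 3904 mm.


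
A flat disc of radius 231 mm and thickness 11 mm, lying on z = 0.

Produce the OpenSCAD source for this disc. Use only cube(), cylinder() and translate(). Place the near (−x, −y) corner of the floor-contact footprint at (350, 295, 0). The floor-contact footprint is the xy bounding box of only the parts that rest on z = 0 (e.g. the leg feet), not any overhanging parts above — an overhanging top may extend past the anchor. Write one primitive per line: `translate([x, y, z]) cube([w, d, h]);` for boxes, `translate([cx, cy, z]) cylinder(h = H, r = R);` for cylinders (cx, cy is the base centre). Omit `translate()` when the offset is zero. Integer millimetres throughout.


translate([581, 526, 0]) cylinder(h = 11, r = 231);


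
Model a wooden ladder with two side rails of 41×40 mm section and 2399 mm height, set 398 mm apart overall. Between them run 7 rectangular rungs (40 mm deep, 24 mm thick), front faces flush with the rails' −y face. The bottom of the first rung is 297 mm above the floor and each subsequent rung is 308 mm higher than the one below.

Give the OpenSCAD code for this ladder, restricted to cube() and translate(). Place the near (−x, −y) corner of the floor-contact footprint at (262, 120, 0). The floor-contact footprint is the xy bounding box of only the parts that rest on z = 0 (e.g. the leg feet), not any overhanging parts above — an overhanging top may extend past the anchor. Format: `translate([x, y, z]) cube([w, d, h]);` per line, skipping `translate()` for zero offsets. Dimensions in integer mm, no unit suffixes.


translate([262, 120, 0]) cube([41, 40, 2399]);
translate([619, 120, 0]) cube([41, 40, 2399]);
translate([303, 120, 297]) cube([316, 40, 24]);
translate([303, 120, 605]) cube([316, 40, 24]);
translate([303, 120, 913]) cube([316, 40, 24]);
translate([303, 120, 1221]) cube([316, 40, 24]);
translate([303, 120, 1529]) cube([316, 40, 24]);
translate([303, 120, 1837]) cube([316, 40, 24]);
translate([303, 120, 2145]) cube([316, 40, 24]);


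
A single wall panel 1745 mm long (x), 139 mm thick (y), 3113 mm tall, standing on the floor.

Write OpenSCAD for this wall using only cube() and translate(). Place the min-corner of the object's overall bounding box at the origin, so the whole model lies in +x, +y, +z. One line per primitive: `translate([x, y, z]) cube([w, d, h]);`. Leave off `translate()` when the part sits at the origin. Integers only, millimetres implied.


cube([1745, 139, 3113]);


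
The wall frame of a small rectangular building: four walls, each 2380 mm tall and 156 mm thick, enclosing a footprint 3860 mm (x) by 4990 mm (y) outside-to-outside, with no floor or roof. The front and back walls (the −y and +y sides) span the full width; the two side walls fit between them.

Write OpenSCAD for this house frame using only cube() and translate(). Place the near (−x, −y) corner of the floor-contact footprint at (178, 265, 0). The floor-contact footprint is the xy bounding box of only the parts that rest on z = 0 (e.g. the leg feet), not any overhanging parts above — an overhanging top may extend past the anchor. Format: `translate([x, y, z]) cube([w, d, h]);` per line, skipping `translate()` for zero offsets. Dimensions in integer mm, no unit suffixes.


translate([178, 265, 0]) cube([3860, 156, 2380]);
translate([178, 5099, 0]) cube([3860, 156, 2380]);
translate([178, 421, 0]) cube([156, 4678, 2380]);
translate([3882, 421, 0]) cube([156, 4678, 2380]);


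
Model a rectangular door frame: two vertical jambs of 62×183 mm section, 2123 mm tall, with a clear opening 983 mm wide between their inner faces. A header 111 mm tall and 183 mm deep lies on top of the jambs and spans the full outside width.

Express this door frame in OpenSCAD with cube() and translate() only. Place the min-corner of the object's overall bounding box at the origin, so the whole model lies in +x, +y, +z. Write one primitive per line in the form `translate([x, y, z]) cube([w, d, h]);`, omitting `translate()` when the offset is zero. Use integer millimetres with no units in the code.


cube([62, 183, 2123]);
translate([1045, 0, 0]) cube([62, 183, 2123]);
translate([0, 0, 2123]) cube([1107, 183, 111]);


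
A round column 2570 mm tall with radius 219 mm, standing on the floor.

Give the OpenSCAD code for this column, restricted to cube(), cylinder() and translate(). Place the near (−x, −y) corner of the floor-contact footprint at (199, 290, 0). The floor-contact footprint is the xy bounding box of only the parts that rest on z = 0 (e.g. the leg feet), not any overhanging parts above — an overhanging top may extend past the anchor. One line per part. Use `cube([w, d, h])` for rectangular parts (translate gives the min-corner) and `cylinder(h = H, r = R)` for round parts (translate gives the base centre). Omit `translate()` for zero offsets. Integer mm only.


translate([418, 509, 0]) cylinder(h = 2570, r = 219);


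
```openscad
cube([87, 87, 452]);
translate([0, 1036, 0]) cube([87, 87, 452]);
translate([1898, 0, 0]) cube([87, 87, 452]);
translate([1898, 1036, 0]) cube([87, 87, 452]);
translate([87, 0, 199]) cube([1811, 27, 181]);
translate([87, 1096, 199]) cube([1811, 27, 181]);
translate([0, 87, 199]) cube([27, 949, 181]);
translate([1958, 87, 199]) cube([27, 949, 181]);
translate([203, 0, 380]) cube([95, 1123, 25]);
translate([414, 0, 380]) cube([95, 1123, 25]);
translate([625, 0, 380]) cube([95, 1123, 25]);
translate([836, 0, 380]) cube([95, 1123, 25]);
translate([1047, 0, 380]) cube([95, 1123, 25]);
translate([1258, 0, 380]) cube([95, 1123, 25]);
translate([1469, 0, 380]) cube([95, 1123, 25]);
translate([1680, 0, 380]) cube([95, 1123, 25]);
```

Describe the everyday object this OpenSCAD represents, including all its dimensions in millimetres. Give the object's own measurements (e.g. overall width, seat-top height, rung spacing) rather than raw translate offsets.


A bed frame 1985 mm long (x) by 1123 mm wide (y). Four 87×87 mm corner posts, 452 mm tall, at the corners of the footprint. Four rails of 27 mm thickness and 181 mm height run between adjacent posts with their undersides at z = 199 mm, their outer faces flush with the outside of the frame (the two x-running rails run between the posts' inner faces; the two y-running rails run between the posts' inner faces). 8 slats, each 95 mm wide (x) and 25 mm thick, lie across the top of the two x-running rails, running the full 1123 mm width of the frame in y; along x they sit between the end posts with a 116 mm gap after the −x posts and between neighbouring slats, leaving 123 mm before the +x posts.


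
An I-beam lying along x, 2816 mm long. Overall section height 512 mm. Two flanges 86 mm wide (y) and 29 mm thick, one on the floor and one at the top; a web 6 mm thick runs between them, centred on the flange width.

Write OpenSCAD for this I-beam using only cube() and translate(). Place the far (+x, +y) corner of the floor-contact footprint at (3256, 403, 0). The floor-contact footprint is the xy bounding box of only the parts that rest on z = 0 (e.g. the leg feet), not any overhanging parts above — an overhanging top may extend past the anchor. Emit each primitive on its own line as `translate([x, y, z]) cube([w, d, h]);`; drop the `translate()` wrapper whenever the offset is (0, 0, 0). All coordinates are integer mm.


translate([440, 317, 0]) cube([2816, 86, 29]);
translate([440, 357, 29]) cube([2816, 6, 454]);
translate([440, 317, 483]) cube([2816, 86, 29]);


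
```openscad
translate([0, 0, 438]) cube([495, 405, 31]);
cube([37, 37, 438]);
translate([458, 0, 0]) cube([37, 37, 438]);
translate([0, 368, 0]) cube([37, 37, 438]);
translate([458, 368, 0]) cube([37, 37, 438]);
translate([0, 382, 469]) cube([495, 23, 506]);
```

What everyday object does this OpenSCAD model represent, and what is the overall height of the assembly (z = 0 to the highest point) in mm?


A chair. The overall height is 975 mm.

A slab on four corner posts with a tall panel at the back — a chair. The seat slab sits at z = 438 with thickness 31, and the 506 mm backrest starts at the seat top, so the overall height is 438 + 31 + 506 = 975 mm.


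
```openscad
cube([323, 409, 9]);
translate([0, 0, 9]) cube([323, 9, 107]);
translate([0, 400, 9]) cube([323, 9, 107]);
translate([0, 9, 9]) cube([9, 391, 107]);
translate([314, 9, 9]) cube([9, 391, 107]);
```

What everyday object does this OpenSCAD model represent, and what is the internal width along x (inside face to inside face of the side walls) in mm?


An open box. The internal width is 305 mm.

A 323×409 base slab with four walls standing on it — an open box. The base is 323 mm wide and the walls are 9 mm thick, so the internal width is 323 − 2 × 9 = 305 mm.


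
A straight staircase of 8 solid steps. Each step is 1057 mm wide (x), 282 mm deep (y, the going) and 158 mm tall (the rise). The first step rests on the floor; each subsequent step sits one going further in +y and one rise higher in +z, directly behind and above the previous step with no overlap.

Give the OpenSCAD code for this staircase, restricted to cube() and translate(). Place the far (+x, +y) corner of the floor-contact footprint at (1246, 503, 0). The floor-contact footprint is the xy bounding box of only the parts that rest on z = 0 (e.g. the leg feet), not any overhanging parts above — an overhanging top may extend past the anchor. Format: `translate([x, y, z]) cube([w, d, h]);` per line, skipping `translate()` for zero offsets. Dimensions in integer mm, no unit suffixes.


translate([189, 221, 0]) cube([1057, 282, 158]);
translate([189, 503, 158]) cube([1057, 282, 158]);
translate([189, 785, 316]) cube([1057, 282, 158]);
translate([189, 1067, 474]) cube([1057, 282, 158]);
translate([189, 1349, 632]) cube([1057, 282, 158]);
translate([189, 1631, 790]) cube([1057, 282, 158]);
translate([189, 1913, 948]) cube([1057, 282, 158]);
translate([189, 2195, 1106]) cube([1057, 282, 158]);


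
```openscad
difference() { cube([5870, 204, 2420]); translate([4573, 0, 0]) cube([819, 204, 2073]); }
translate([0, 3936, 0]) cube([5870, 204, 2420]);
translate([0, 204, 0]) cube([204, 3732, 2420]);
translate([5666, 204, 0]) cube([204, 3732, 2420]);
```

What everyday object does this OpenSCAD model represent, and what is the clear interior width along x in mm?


A single room. The interior width is 5462 mm.

Four walls enclosing a rectangle with a door in the front wall — a room. Outside width 5870 minus two 204 mm walls gives 5462 mm.


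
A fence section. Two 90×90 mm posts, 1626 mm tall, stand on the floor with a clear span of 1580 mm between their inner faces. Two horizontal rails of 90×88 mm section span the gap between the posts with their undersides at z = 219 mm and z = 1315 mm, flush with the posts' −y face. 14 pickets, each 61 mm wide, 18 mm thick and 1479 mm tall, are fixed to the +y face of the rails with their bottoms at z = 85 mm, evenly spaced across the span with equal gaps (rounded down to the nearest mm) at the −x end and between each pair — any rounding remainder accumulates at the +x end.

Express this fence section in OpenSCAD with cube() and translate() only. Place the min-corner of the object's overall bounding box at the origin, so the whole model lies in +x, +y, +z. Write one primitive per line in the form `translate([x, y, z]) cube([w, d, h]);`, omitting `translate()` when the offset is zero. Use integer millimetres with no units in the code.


cube([90, 90, 1626]);
translate([1670, 0, 0]) cube([90, 90, 1626]);
translate([90, 0, 219]) cube([1580, 90, 88]);
translate([90, 0, 1315]) cube([1580, 90, 88]);
translate([138, 90, 85]) cube([61, 18, 1479]);
translate([247, 90, 85]) cube([61, 18, 1479]);
translate([356, 90, 85]) cube([61, 18, 1479]);
translate([465, 90, 85]) cube([61, 18, 1479]);
translate([574, 90, 85]) cube([61, 18, 1479]);
translate([683, 90, 85]) cube([61, 18, 1479]);
translate([792, 90, 85]) cube([61, 18, 1479]);
translate([901, 90, 85]) cube([61, 18, 1479]);
translate([1010, 90, 85]) cube([61, 18, 1479]);
translate([1119, 90, 85]) cube([61, 18, 1479]);
translate([1228, 90, 85]) cube([61, 18, 1479]);
translate([1337, 90, 85]) cube([61, 18, 1479]);
translate([1446, 90, 85]) cube([61, 18, 1479]);
translate([1555, 90, 85]) cube([61, 18, 1479]);


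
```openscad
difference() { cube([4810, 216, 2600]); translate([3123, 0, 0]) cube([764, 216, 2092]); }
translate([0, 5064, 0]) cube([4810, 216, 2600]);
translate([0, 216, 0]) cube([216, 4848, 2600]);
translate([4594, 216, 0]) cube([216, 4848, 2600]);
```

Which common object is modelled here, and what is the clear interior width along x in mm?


A single room. The interior width is 4378 mm.

Four walls enclosing a rectangle with a door in the front wall — a room. Outside width 4810 minus two 216 mm walls gives 4378 mm.


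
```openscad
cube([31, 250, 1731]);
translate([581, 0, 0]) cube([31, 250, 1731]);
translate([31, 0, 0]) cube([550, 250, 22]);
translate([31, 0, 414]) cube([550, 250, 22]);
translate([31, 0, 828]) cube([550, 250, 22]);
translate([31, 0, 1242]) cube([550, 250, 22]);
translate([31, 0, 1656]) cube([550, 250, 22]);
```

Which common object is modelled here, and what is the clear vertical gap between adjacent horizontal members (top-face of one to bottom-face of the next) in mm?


A bookshelf. The clear shelf gap is 392 mm.

Two tall side panels with 5 horizontal boards between them — a bookshelf. The first two shelf undersides are at z = 0 and z = 414; with shelf thickness 22, the clear gap is 414 − 0 − 22 = 392 mm.


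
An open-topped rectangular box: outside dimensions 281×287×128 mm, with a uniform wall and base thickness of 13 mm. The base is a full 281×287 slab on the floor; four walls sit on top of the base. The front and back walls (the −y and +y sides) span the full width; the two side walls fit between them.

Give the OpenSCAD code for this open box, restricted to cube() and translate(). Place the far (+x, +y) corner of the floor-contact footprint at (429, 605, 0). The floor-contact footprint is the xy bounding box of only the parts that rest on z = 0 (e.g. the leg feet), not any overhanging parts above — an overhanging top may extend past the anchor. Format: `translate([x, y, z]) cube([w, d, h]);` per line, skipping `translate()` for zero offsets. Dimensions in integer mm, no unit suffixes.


translate([148, 318, 0]) cube([281, 287, 13]);
translate([148, 318, 13]) cube([281, 13, 115]);
translate([148, 592, 13]) cube([281, 13, 115]);
translate([148, 331, 13]) cube([13, 261, 115]);
translate([416, 331, 13]) cube([13, 261, 115]);


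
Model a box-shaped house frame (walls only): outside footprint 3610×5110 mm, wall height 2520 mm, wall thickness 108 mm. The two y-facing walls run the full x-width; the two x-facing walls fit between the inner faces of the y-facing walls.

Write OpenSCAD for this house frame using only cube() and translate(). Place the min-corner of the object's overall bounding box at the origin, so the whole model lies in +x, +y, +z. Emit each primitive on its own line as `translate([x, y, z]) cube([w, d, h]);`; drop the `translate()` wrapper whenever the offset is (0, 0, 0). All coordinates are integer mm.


cube([3610, 108, 2520]);
translate([0, 5002, 0]) cube([3610, 108, 2520]);
translate([0, 108, 0]) cube([108, 4894, 2520]);
translate([3502, 108, 0]) cube([108, 4894, 2520]);


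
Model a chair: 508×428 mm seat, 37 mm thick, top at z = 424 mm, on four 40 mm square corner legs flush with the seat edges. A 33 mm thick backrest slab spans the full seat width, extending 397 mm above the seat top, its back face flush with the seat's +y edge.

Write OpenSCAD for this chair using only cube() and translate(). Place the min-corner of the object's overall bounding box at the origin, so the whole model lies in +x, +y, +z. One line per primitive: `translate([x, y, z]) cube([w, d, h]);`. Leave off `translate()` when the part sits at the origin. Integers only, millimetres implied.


translate([0, 0, 387]) cube([508, 428, 37]);
cube([40, 40, 387]);
translate([468, 0, 0]) cube([40, 40, 387]);
translate([0, 388, 0]) cube([40, 40, 387]);
translate([468, 388, 0]) cube([40, 40, 387]);
translate([0, 395, 424]) cube([508, 33, 397]);


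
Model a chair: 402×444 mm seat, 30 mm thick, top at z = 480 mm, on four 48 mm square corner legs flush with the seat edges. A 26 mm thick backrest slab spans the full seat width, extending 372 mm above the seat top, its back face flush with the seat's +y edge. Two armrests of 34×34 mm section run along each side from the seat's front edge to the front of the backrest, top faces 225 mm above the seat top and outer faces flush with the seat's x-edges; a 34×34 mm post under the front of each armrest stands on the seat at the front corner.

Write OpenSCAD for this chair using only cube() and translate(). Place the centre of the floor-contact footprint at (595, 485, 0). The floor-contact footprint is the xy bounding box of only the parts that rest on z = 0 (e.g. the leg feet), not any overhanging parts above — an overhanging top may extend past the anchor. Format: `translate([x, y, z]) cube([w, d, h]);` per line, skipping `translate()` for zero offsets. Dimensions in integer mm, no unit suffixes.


// leg_h = 480 - 30 = 450
// arm post h = 225 - 34 = 191
translate([394, 263, 450]) cube([402, 444, 30]);
translate([394, 263, 0]) cube([48, 48, 450]);
translate([748, 263, 0]) cube([48, 48, 450]);
translate([394, 659, 0]) cube([48, 48, 450]);
translate([748, 659, 0]) cube([48, 48, 450]);
translate([394, 681, 480]) cube([402, 26, 372]);
translate([394, 263, 671]) cube([34, 418, 34]);
translate([762, 263, 671]) cube([34, 418, 34]);
translate([394, 263, 480]) cube([34, 34, 191]);
translate([762, 263, 480]) cube([34, 34, 191]);


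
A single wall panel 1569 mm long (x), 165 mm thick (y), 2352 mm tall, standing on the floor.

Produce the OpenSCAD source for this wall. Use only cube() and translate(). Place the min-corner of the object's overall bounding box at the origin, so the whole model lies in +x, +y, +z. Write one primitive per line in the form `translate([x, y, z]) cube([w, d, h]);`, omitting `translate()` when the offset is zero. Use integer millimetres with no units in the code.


cube([1569, 165, 2352]);


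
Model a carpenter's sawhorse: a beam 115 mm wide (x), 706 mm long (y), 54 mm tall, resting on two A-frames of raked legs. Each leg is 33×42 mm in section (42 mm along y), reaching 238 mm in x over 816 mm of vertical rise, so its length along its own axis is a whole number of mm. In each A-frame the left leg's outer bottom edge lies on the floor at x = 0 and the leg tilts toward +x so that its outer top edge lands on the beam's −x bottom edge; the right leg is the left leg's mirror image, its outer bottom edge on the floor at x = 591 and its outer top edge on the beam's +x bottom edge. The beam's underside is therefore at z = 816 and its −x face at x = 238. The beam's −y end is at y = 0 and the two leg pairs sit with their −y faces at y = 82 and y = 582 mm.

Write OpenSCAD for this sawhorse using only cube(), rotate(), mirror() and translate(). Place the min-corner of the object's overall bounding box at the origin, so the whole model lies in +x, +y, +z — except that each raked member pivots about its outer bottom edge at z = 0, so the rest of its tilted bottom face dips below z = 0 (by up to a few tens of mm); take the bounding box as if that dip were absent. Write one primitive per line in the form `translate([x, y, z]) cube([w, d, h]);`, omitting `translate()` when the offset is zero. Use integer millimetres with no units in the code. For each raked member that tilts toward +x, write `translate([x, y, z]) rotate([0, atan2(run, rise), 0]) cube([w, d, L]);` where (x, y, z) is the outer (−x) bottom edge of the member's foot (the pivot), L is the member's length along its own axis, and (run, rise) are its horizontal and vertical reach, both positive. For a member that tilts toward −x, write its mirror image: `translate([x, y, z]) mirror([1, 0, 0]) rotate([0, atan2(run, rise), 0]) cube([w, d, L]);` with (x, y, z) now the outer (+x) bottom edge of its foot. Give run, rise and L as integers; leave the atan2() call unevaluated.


translate([238, 0, 816]) cube([115, 706, 54]);
translate([0, 82, 0]) rotate([0, atan2(238, 816), 0]) cube([33, 42, 850]);
translate([591, 82, 0]) mirror([1, 0, 0]) rotate([0, atan2(238, 816), 0]) cube([33, 42, 850]);
translate([0, 582, 0]) rotate([0, atan2(238, 816), 0]) cube([33, 42, 850]);
translate([591, 582, 0]) mirror([1, 0, 0]) rotate([0, atan2(238, 816), 0]) cube([33, 42, 850]);


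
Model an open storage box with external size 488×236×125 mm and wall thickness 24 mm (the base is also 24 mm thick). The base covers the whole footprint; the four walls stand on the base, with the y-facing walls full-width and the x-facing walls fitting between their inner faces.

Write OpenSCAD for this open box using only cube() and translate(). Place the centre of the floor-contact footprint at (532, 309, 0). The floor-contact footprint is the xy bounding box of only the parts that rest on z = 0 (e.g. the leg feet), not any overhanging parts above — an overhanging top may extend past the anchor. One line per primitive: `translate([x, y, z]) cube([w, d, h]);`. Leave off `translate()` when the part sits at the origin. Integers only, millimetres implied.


translate([288, 191, 0]) cube([488, 236, 24]);
translate([288, 191, 24]) cube([488, 24, 101]);
translate([288, 403, 24]) cube([488, 24, 101]);
translate([288, 215, 24]) cube([24, 188, 101]);
translate([752, 215, 24]) cube([24, 188, 101]);


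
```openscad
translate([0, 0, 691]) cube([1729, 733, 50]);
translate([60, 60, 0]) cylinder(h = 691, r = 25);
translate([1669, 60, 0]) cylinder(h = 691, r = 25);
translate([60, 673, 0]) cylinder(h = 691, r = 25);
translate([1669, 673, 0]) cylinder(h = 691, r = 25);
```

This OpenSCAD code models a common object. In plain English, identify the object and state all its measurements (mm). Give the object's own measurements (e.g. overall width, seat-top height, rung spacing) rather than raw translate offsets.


A rectangular dining table. The top is 1729×733×50 mm with its upper surface at z = 741 mm. It stands on four round legs of 50 mm diameter, each leg's bounding box inset 35 mm from the nearest pair of top edges, running from the floor to the underside of the top.


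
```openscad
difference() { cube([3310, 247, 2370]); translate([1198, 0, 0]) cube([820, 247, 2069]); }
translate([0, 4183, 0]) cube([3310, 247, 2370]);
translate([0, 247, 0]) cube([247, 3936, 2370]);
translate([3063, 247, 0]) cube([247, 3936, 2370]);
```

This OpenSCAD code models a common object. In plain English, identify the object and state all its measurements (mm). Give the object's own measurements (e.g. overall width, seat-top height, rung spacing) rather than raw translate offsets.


A single room: four walls, each 2370 mm tall and 247 mm thick, enclosing an outside footprint 3310×4430 mm (x × y), no floor or roof. The front and back walls (−y and +y sides) run the full x-width; the side walls fit between their inner faces. A door opening 820 mm wide and 2069 mm tall is cut through the front wall from the floor up, its −x edge 1198 mm from the wall's −x end.


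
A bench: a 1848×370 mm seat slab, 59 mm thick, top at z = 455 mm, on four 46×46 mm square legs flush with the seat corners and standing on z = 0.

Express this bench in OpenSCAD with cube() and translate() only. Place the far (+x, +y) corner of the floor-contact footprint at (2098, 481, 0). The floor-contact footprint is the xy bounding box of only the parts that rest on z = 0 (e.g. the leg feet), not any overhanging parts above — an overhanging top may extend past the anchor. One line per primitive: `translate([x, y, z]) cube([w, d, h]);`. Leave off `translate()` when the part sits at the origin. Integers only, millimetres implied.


translate([250, 111, 396]) cube([1848, 370, 59]);
translate([250, 111, 0]) cube([46, 46, 396]);
translate([250, 435, 0]) cube([46, 46, 396]);
translate([2052, 111, 0]) cube([46, 46, 396]);
translate([2052, 435, 0]) cube([46, 46, 396]);


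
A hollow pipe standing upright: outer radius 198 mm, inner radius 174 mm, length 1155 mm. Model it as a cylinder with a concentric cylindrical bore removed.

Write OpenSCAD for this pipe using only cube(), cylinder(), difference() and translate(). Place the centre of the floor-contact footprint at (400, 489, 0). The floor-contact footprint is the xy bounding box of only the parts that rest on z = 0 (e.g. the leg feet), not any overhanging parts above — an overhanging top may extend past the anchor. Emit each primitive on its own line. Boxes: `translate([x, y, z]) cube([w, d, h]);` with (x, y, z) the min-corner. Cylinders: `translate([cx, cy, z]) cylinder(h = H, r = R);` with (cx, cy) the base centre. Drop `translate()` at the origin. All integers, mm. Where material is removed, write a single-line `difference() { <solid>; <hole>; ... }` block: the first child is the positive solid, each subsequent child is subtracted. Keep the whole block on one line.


difference() { translate([400, 489, 0]) cylinder(h = 1155, r = 198); translate([400, 489, 0]) cylinder(h = 1155, r = 174); }


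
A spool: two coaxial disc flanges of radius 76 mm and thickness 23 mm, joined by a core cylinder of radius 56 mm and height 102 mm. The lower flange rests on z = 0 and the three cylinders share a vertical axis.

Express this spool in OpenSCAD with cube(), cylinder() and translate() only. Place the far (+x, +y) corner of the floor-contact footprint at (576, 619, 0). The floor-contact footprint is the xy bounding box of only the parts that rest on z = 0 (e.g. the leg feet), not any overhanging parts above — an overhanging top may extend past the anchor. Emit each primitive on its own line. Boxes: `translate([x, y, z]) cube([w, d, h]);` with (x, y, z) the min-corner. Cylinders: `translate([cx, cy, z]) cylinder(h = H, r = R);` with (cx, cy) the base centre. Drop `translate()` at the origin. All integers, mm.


translate([500, 543, 0]) cylinder(h = 23, r = 76);
translate([500, 543, 23]) cylinder(h = 102, r = 56);
translate([500, 543, 125]) cylinder(h = 23, r = 76);


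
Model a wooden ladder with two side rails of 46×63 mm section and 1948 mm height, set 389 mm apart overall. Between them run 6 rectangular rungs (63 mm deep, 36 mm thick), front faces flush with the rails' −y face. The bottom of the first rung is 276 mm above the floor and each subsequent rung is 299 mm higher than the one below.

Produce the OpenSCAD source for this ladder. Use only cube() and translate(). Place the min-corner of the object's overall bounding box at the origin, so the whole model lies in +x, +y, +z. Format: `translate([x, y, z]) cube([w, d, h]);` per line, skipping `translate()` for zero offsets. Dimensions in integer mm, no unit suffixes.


cube([46, 63, 1948]);
translate([343, 0, 0]) cube([46, 63, 1948]);
translate([46, 0, 276]) cube([297, 63, 36]);
translate([46, 0, 575]) cube([297, 63, 36]);
translate([46, 0, 874]) cube([297, 63, 36]);
translate([46, 0, 1173]) cube([297, 63, 36]);
translate([46, 0, 1472]) cube([297, 63, 36]);
translate([46, 0, 1771]) cube([297, 63, 36]);


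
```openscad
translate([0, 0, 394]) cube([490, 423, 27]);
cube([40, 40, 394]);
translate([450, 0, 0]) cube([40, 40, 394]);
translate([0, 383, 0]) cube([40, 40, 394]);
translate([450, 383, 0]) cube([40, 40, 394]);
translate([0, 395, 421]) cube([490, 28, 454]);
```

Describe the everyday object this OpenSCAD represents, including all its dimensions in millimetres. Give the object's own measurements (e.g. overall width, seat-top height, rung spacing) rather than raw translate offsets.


A chair. The seat is a 490×423×27 mm slab with its top at z = 421 mm, on four 40×40 mm corner legs (flush with the seat edges, standing on z = 0). A flat backrest 28 mm thick, 454 mm tall, spans the full seat width and rises from the seat top along its +y edge, rear face flush with the rear of the seat.


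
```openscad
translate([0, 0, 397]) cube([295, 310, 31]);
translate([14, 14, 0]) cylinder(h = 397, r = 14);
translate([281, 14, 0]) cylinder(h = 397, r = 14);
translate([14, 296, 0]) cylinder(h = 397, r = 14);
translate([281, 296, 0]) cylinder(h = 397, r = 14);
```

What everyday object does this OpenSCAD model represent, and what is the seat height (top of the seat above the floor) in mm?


A stool. The seat height is 428 mm.

A 295×310×31 slab at z = 397 on four corner cylinders — a stool. The seat top is 397 + 31 = 428 mm.


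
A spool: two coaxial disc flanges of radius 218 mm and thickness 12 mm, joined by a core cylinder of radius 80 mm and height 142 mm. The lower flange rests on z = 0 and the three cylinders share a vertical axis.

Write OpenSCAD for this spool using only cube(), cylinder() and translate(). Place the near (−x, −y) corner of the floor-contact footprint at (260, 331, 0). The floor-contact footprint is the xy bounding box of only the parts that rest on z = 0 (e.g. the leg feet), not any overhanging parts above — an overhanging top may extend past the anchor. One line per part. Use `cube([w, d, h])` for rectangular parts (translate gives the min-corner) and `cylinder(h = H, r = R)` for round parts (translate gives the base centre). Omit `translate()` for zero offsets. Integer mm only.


translate([478, 549, 0]) cylinder(h = 12, r = 218);
translate([478, 549, 12]) cylinder(h = 142, r = 80);
translate([478, 549, 154]) cylinder(h = 12, r = 218);


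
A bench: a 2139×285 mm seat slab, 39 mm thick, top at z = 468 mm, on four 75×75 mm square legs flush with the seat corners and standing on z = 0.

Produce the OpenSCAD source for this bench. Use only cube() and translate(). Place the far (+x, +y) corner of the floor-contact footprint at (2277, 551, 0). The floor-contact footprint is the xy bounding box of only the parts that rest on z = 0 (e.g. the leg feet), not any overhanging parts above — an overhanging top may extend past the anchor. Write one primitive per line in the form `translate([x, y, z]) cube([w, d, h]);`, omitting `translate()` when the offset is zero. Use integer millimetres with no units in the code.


// leg_h = 468 − 39 = 429
translate([138, 266, 429]) cube([2139, 285, 39]);
translate([138, 266, 0]) cube([75, 75, 429]);
translate([138, 476, 0]) cube([75, 75, 429]);
translate([2202, 266, 0]) cube([75, 75, 429]);
translate([2202, 476, 0]) cube([75, 75, 429]);


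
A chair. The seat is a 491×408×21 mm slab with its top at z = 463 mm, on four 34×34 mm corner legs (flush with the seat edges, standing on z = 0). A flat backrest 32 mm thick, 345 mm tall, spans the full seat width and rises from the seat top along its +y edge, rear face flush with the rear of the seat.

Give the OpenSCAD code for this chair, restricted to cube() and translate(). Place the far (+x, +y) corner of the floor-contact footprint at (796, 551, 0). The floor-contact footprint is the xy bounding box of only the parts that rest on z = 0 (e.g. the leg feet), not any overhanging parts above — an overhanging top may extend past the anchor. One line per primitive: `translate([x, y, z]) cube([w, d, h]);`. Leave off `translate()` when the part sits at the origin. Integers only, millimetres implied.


translate([305, 143, 442]) cube([491, 408, 21]);
translate([305, 143, 0]) cube([34, 34, 442]);
translate([762, 143, 0]) cube([34, 34, 442]);
translate([305, 517, 0]) cube([34, 34, 442]);
translate([762, 517, 0]) cube([34, 34, 442]);
translate([305, 519, 463]) cube([491, 32, 345]);


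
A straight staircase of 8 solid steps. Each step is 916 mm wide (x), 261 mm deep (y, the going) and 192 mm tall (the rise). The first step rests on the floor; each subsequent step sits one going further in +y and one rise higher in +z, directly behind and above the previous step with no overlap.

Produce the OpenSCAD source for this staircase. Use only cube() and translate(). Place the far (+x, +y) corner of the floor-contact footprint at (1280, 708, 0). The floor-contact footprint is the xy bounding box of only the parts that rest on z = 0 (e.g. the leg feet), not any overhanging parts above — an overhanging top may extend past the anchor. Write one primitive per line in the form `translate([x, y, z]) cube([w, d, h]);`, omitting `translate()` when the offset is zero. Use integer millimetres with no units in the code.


translate([364, 447, 0]) cube([916, 261, 192]);
translate([364, 708, 192]) cube([916, 261, 192]);
translate([364, 969, 384]) cube([916, 261, 192]);
translate([364, 1230, 576]) cube([916, 261, 192]);
translate([364, 1491, 768]) cube([916, 261, 192]);
translate([364, 1752, 960]) cube([916, 261, 192]);
translate([364, 2013, 1152]) cube([916, 261, 192]);
translate([364, 2274, 1344]) cube([916, 261, 192]);


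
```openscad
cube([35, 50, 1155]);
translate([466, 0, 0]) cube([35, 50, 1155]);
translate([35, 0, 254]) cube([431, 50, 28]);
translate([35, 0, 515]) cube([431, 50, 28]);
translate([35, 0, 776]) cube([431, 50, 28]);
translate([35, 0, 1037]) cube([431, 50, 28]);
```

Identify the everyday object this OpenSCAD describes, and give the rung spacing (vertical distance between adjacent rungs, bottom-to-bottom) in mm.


A ladder. The rung spacing is 261 mm.

Two tall 35×50 posts with 4 short bars between them — a ladder. Adjacent rungs sit at z = 254 and z = 515, so the spacing is 515 − 254 = 261 mm.
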